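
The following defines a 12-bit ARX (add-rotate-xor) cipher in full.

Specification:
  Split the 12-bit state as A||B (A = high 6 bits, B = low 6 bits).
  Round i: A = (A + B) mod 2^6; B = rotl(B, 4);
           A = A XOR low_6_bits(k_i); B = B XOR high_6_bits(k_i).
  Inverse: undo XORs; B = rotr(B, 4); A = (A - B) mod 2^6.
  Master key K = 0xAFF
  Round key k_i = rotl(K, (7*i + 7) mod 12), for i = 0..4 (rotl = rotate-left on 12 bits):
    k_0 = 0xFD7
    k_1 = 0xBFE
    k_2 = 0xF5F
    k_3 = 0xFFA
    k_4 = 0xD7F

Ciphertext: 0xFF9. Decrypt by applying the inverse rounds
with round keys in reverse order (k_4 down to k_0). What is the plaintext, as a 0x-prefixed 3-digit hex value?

0xB45

s_0 = ciphertext = 0xFF9
s_1 = InvRound(s_0, k_4) = 0x430
s_2 = InvRound(s_1, k_3) = 0xBBC
s_3 = InvRound(s_2, k_2) = 0xB44
s_4 = InvRound(s_3, k_1) = 0x96E
s_5 = InvRound(s_4, k_0) = 0xB45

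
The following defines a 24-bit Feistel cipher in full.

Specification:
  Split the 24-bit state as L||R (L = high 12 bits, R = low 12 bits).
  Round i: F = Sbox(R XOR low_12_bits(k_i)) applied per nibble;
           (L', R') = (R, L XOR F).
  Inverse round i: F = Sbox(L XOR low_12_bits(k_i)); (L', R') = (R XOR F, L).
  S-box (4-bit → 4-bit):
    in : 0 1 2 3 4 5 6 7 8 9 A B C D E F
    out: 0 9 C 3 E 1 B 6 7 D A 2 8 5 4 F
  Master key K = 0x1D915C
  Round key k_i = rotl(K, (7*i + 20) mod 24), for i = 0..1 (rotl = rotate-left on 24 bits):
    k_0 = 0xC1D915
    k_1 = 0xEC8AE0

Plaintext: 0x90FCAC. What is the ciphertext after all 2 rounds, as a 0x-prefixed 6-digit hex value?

0x822020

s_0 = plaintext = 0x90FCAC
s_1 = Round(s_0, k_0) = 0xCAC822
s_2 = Round(s_1, k_1) = 0x822020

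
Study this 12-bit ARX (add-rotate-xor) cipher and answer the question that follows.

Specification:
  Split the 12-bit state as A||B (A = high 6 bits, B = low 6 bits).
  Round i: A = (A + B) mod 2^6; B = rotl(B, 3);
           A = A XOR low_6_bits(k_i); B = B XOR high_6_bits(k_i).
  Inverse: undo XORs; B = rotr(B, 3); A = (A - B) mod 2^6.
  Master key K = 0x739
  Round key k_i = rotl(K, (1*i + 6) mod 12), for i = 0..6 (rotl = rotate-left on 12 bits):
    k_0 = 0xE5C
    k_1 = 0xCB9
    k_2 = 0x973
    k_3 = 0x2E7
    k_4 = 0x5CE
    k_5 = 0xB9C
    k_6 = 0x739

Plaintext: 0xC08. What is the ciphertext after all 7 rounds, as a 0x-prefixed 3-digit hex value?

s_0 = plaintext = 0xC08
s_1 = Round(s_0, k_0) = 0x938
s_2 = Round(s_1, k_1) = 0x975
s_3 = Round(s_2, k_2) = 0xA4B
s_4 = Round(s_3, k_3) = 0x4D2
s_5 = Round(s_4, k_4) = 0xAC5
s_6 = Round(s_5, k_5) = 0xB06
s_7 = Round(s_6, k_6) = 0x2EC

0x2EC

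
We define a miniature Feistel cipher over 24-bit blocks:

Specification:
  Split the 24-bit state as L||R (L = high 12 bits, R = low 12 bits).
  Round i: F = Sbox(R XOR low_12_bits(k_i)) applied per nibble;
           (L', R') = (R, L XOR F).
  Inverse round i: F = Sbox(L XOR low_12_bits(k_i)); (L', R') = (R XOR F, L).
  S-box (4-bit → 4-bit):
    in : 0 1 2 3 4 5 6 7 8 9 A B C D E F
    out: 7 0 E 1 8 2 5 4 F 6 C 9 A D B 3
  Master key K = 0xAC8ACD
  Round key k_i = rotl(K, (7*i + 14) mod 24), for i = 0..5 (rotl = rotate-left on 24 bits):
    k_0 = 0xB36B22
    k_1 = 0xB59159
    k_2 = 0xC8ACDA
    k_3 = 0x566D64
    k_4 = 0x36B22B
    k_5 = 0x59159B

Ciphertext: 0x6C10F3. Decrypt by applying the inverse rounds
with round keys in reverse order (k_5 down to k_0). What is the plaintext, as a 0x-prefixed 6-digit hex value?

0x667881

s_0 = ciphertext = 0x6C10F3
s_1 = InvRound(s_0, k_5) = 0x1DF6C1
s_2 = InvRound(s_1, k_4) = 0x7F91DF
s_3 = InvRound(s_2, k_3) = 0xDB27F9
s_4 = InvRound(s_3, k_2) = 0x7A6DB2
s_5 = InvRound(s_4, k_1) = 0x8817A6
s_6 = InvRound(s_5, k_0) = 0x667881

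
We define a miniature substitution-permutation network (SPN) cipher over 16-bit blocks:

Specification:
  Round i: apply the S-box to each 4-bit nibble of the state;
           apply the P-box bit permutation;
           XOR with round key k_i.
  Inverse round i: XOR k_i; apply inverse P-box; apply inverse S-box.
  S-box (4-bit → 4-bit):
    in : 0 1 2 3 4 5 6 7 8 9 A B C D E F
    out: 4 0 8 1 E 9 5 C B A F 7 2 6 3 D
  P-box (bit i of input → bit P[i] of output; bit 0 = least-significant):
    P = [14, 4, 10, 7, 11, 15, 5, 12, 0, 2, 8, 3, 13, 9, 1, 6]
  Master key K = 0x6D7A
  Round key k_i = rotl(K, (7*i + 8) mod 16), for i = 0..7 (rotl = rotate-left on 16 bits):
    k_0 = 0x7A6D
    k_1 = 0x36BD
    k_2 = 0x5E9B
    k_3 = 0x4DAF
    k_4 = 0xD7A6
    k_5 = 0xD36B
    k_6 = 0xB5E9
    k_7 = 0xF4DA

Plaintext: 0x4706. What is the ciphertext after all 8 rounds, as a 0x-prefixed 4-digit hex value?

0x7B39

s_0 = plaintext = 0x4706
s_1 = Round(s_0, k_0) = 0x3D07
s_2 = Round(s_1, k_1) = 0x1319
s_3 = Round(s_2, k_2) = 0x5E0A
s_4 = Round(s_3, k_3) = 0x295A
s_5 = Round(s_4, k_4) = 0x8B7A
s_6 = Round(s_5, k_5) = 0xA49E
s_7 = Round(s_6, k_6) = 0x46B7
s_8 = Round(s_7, k_7) = 0x7B39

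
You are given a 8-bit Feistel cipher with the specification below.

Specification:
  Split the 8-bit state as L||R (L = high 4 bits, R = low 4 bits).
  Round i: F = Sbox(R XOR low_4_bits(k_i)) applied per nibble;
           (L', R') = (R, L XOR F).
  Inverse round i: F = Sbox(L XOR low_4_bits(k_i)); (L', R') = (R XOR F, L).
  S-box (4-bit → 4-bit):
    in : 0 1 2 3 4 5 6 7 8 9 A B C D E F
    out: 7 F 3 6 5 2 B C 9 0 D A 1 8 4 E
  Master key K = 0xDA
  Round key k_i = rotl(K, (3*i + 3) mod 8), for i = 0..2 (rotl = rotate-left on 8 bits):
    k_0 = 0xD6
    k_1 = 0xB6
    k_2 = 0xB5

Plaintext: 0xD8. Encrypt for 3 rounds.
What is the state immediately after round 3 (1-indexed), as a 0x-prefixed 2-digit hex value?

0x6F

s_0 = plaintext = 0xD8
s_1 = Round(s_0, k_0) = 0x89
s_2 = Round(s_1, k_1) = 0x96
s_3 = Round(s_2, k_2) = 0x6F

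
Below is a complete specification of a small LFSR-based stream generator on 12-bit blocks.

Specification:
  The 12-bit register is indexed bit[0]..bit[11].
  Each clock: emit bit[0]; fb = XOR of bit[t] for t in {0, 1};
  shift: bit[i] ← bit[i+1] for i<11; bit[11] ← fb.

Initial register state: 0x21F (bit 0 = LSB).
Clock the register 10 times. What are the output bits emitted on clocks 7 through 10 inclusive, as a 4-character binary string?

0001

reg_0 = 0x21F
clock 1: out=1, reg = 0x10F
clock 2: out=1, reg = 0x087
clock 3: out=1, reg = 0x043
clock 4: out=1, reg = 0x021
clock 5: out=1, reg = 0x810
clock 6: out=0, reg = 0x408
clock 7: out=0, reg = 0x204
clock 8: out=0, reg = 0x102
clock 9: out=0, reg = 0x881
clock 10: out=1, reg = 0xC40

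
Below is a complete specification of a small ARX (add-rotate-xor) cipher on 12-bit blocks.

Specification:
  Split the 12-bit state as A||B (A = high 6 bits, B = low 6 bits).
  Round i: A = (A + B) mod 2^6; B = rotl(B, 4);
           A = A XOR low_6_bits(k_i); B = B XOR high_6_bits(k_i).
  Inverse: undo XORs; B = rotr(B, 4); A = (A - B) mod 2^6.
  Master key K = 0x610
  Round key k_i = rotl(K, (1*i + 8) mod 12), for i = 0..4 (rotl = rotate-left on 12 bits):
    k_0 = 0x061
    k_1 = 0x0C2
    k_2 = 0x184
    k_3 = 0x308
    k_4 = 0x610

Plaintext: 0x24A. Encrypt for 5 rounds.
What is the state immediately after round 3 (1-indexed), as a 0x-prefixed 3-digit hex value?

0x5B8

s_0 = plaintext = 0x24A
s_1 = Round(s_0, k_0) = 0xCA3
s_2 = Round(s_1, k_1) = 0x5FB
s_3 = Round(s_2, k_2) = 0x5B8
s_4 = Round(s_3, k_3) = 0x182
s_5 = Round(s_4, k_4) = 0x638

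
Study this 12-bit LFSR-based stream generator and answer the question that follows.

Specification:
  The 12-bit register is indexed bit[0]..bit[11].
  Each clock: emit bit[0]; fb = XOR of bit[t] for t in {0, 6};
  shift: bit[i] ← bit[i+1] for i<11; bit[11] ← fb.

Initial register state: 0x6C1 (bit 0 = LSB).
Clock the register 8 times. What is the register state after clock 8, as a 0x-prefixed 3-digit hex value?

reg_0 = 0x6C1
clock 1: out=1, reg = 0x360
clock 2: out=0, reg = 0x9B0
clock 3: out=0, reg = 0x4D8
clock 4: out=0, reg = 0xA6C
clock 5: out=0, reg = 0xD36
clock 6: out=0, reg = 0x69B
clock 7: out=1, reg = 0xB4D
clock 8: out=1, reg = 0x5A6

0x5A6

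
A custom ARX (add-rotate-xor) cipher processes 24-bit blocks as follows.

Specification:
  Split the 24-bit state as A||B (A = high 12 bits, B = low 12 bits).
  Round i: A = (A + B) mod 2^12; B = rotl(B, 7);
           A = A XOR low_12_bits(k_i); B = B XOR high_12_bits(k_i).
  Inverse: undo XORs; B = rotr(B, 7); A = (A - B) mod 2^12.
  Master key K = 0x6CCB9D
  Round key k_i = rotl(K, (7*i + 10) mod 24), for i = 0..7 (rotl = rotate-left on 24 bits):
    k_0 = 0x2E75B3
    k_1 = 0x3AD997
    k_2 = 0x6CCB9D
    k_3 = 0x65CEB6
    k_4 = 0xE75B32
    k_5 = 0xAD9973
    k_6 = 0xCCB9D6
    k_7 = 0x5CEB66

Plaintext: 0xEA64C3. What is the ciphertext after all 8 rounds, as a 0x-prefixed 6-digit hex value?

0x20FBEC

s_0 = plaintext = 0xEA64C3
s_1 = Round(s_0, k_0) = 0x6DA341
s_2 = Round(s_1, k_1) = 0x38C337
s_3 = Round(s_2, k_2) = 0xD5ED55
s_4 = Round(s_3, k_3) = 0x405CB6
s_5 = Round(s_4, k_4) = 0xB89510
s_6 = Round(s_5, k_5) = 0x9EA2F1
s_7 = Round(s_6, k_6) = 0x50D45C
s_8 = Round(s_7, k_7) = 0x20FBEC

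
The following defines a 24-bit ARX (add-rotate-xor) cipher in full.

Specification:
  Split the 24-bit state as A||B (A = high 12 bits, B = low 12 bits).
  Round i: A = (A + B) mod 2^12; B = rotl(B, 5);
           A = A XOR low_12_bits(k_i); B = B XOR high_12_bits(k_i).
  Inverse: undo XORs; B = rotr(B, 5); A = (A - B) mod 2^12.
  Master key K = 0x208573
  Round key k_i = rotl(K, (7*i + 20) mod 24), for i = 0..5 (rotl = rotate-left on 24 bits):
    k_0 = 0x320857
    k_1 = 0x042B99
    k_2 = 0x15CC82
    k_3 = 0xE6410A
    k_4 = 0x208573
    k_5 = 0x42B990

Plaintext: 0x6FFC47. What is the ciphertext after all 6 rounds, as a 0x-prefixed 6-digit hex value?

0xC1B9E3

s_0 = plaintext = 0x6FFC47
s_1 = Round(s_0, k_0) = 0xB11BD8
s_2 = Round(s_1, k_1) = 0xD70B55
s_3 = Round(s_2, k_2) = 0x447BEA
s_4 = Round(s_3, k_3) = 0x13B333
s_5 = Round(s_4, k_4) = 0x11D46E
s_6 = Round(s_5, k_5) = 0xC1B9E3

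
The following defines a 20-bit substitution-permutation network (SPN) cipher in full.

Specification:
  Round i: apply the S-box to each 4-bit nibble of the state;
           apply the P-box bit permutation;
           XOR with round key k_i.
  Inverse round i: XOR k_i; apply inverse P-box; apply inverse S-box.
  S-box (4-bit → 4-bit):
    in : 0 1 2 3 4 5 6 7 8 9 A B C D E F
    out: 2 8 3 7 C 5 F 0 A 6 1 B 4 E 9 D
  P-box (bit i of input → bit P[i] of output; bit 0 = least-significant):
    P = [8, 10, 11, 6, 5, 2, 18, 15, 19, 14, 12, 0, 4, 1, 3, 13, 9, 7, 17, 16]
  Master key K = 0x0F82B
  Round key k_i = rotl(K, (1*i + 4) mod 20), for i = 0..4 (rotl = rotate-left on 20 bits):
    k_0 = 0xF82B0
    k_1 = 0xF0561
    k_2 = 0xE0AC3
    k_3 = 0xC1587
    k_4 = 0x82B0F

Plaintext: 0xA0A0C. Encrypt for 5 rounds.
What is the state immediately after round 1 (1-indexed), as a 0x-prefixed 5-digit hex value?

0x788B6

s_0 = plaintext = 0xA0A0C
s_1 = Round(s_0, k_0) = 0x788B6
s_2 = Round(s_1, k_1) = 0xFE806
s_3 = Round(s_2, k_2) = 0xD6596
s_4 = Round(s_3, k_3) = 0x32859
s_5 = Round(s_4, k_4) = 0xE65BC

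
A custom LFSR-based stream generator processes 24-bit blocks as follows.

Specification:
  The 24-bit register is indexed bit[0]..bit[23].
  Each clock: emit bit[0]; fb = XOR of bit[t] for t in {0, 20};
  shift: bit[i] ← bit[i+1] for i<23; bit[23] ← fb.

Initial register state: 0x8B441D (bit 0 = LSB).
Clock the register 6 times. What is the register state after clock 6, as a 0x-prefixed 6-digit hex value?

0x162D10

reg_0 = 0x8B441D
clock 1: out=1, reg = 0xC5A20E
clock 2: out=0, reg = 0x62D107
clock 3: out=1, reg = 0xB16883
clock 4: out=1, reg = 0x58B441
clock 5: out=1, reg = 0x2C5A20
clock 6: out=0, reg = 0x162D10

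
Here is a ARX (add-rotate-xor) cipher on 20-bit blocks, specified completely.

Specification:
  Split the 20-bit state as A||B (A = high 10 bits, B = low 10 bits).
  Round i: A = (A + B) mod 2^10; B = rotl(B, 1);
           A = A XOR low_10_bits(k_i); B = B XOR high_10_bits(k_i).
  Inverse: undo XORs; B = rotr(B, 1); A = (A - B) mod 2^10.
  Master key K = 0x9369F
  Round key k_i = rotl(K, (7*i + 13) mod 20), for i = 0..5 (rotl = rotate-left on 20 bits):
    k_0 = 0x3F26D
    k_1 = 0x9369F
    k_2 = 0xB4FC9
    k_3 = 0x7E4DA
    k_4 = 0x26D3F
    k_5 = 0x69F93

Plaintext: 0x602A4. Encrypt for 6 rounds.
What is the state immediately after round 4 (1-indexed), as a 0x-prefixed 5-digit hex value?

0x410C3

s_0 = plaintext = 0x602A4
s_1 = Round(s_0, k_0) = 0x925B5
s_2 = Round(s_1, k_1) = 0x58527
s_3 = Round(s_2, k_2) = 0x5049D
s_4 = Round(s_3, k_3) = 0x410C3
s_5 = Round(s_4, k_4) = 0x3E11D
s_6 = Round(s_5, k_5) = 0x61B9D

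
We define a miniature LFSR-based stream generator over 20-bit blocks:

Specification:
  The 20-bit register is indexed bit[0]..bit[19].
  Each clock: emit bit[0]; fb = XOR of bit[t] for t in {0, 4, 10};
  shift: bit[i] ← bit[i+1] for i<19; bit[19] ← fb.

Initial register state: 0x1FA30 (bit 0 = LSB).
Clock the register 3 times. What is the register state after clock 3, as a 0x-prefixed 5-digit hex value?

reg_0 = 0x1FA30
clock 1: out=0, reg = 0x8FD18
clock 2: out=0, reg = 0x47E8C
clock 3: out=0, reg = 0xA3F46

0xA3F46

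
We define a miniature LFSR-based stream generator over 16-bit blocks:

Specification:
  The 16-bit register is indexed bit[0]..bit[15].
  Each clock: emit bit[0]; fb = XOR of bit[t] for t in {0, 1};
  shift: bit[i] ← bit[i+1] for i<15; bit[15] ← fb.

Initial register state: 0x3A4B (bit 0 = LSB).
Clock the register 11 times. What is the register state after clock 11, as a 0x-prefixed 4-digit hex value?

reg_0 = 0x3A4B
clock 1: out=1, reg = 0x1D25
clock 2: out=1, reg = 0x8E92
clock 3: out=0, reg = 0xC749
clock 4: out=1, reg = 0xE3A4
clock 5: out=0, reg = 0x71D2
clock 6: out=0, reg = 0xB8E9
clock 7: out=1, reg = 0xDC74
clock 8: out=0, reg = 0x6E3A
clock 9: out=0, reg = 0xB71D
clock 10: out=1, reg = 0xDB8E
clock 11: out=0, reg = 0xEDC7

0xEDC7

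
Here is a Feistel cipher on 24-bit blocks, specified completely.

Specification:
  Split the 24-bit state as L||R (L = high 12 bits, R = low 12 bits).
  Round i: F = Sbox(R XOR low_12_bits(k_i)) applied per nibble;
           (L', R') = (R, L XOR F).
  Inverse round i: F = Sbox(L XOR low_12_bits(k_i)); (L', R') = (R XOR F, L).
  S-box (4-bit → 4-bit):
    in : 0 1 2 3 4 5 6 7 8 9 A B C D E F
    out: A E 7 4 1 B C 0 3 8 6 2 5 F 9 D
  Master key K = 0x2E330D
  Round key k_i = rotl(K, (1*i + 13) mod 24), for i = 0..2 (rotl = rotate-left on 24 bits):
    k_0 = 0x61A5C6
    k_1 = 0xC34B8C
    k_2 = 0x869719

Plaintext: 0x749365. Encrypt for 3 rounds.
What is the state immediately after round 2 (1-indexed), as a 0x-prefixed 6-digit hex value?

0xB2D90B

s_0 = plaintext = 0x749365
s_1 = Round(s_0, k_0) = 0x365B2D
s_2 = Round(s_1, k_1) = 0xB2D90B
s_3 = Round(s_2, k_2) = 0x90B2CA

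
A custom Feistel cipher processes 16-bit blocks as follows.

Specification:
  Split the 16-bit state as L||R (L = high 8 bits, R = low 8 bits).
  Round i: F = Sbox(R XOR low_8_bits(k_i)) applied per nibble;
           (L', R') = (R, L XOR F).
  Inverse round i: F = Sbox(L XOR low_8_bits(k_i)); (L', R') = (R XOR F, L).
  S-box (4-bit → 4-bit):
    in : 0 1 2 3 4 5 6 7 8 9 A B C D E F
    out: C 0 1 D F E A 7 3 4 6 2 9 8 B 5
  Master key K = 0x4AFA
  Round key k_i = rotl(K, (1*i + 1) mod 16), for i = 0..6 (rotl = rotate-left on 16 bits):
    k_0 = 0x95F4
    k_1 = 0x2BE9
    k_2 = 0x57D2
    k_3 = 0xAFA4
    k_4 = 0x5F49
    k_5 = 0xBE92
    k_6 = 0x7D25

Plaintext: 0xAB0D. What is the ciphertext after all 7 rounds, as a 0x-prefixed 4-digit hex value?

0xFC69

s_0 = plaintext = 0xAB0D
s_1 = Round(s_0, k_0) = 0x0DFF
s_2 = Round(s_1, k_1) = 0xFF07
s_3 = Round(s_2, k_2) = 0x0771
s_4 = Round(s_3, k_3) = 0x7189
s_5 = Round(s_4, k_4) = 0x89ED
s_6 = Round(s_5, k_5) = 0xEDFC
s_7 = Round(s_6, k_6) = 0xFC69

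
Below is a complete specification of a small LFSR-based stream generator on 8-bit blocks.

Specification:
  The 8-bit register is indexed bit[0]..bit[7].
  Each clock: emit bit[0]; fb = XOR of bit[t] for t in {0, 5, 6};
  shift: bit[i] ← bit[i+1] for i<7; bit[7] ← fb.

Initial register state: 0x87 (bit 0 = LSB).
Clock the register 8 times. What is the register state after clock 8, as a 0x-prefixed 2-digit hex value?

reg_0 = 0x87
clock 1: out=1, reg = 0xC3
clock 2: out=1, reg = 0x61
clock 3: out=1, reg = 0xB0
clock 4: out=0, reg = 0xD8
clock 5: out=0, reg = 0xEC
clock 6: out=0, reg = 0x76
clock 7: out=0, reg = 0x3B
clock 8: out=1, reg = 0x1D

0x1D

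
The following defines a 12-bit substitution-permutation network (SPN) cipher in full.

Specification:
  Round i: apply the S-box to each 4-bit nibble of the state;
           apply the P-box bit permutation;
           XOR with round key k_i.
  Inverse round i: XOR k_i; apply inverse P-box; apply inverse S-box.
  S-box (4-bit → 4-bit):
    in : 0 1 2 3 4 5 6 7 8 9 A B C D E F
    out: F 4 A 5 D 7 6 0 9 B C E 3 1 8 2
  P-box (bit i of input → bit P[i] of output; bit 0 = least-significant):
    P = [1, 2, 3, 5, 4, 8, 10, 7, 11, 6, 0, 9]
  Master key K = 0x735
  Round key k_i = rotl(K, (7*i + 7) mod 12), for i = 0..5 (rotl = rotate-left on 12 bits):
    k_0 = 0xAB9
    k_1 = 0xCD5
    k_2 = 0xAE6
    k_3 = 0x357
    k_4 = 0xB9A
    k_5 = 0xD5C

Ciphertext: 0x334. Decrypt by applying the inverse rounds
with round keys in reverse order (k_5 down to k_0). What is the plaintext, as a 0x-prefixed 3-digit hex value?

s_0 = ciphertext = 0x334
s_1 = InvRound(s_0, k_5) = 0x91A
s_2 = InvRound(s_1, k_4) = 0xEE7
s_3 = InvRound(s_2, k_3) = 0xD0E
s_4 = InvRound(s_3, k_2) = 0x2BA
s_5 = InvRound(s_4, k_1) = 0x010
s_6 = InvRound(s_5, k_0) = 0x4EA

0x4EA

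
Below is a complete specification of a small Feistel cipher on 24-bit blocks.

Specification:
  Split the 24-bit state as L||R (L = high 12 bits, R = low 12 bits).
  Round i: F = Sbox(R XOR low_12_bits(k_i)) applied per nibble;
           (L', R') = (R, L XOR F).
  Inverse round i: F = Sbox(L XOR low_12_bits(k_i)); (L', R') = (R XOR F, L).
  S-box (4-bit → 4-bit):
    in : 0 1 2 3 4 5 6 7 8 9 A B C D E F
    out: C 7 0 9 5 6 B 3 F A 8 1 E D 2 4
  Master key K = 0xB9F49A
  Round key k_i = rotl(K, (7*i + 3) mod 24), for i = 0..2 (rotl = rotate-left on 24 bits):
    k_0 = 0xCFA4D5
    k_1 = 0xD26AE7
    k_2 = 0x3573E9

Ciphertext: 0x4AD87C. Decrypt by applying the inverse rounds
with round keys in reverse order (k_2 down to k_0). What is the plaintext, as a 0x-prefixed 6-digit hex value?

s_0 = ciphertext = 0x4AD87C
s_1 = InvRound(s_0, k_2) = 0xB294AD
s_2 = InvRound(s_1, k_1) = 0x34FB29
s_3 = InvRound(s_2, k_0) = 0x88134F

0x88134F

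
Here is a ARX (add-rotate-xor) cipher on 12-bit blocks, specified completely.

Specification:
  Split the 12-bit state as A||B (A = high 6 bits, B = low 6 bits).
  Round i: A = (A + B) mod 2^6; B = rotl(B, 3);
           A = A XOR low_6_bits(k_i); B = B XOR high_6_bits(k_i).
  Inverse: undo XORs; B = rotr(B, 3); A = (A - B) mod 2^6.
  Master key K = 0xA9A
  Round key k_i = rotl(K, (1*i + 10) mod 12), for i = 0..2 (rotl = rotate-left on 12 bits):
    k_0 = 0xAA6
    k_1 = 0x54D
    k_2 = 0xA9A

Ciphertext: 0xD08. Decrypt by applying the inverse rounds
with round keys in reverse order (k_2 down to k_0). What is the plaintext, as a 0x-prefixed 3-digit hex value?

0x554

s_0 = ciphertext = 0xD08
s_1 = InvRound(s_0, k_2) = 0x694
s_2 = InvRound(s_1, k_1) = 0x3C8
s_3 = InvRound(s_2, k_0) = 0x554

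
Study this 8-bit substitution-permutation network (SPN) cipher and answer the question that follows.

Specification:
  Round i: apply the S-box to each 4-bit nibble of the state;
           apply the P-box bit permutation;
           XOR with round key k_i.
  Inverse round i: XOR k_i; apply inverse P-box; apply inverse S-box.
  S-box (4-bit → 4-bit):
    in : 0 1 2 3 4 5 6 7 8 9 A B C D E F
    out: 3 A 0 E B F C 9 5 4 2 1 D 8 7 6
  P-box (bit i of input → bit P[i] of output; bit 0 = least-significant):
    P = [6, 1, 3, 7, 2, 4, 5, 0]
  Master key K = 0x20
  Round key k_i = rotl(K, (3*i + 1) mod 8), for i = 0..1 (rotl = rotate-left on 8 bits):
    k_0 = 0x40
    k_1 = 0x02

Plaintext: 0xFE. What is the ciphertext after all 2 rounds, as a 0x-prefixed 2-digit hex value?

s_0 = plaintext = 0xFE
s_1 = Round(s_0, k_0) = 0x3A
s_2 = Round(s_1, k_1) = 0x31

0x31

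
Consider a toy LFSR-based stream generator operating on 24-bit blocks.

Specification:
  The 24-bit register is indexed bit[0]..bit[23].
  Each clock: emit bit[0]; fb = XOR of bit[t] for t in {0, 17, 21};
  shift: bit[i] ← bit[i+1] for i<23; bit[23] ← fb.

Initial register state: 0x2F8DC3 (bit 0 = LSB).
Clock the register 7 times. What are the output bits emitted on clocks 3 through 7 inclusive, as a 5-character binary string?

reg_0 = 0x2F8DC3
clock 1: out=1, reg = 0x97C6E1
clock 2: out=1, reg = 0x4BE370
clock 3: out=0, reg = 0xA5F1B8
clock 4: out=0, reg = 0xD2F8DC
clock 5: out=0, reg = 0xE97C6E
clock 6: out=0, reg = 0xF4BE37
clock 7: out=1, reg = 0x7A5F1B

00001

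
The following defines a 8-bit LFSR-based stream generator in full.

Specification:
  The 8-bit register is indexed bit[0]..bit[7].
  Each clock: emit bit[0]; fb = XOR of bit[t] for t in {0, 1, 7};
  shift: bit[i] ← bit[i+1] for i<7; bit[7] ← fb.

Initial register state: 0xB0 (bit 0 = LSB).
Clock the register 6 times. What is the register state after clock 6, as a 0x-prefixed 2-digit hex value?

0x9E

reg_0 = 0xB0
clock 1: out=0, reg = 0xD8
clock 2: out=0, reg = 0xEC
clock 3: out=0, reg = 0xF6
clock 4: out=0, reg = 0x7B
clock 5: out=1, reg = 0x3D
clock 6: out=1, reg = 0x9E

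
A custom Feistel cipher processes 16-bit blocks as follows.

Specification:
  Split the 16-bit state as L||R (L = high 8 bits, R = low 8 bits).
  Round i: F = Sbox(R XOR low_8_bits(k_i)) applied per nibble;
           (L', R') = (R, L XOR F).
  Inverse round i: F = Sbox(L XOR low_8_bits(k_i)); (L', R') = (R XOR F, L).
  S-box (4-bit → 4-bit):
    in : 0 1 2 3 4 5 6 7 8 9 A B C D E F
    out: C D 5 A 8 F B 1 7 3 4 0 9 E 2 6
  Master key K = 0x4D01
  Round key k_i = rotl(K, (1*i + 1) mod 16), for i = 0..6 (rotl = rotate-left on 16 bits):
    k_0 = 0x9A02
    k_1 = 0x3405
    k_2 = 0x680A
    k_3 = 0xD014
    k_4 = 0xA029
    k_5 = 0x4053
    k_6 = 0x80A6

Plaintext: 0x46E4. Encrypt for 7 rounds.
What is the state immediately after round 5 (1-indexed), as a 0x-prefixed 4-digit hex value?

0x275C

s_0 = plaintext = 0x46E4
s_1 = Round(s_0, k_0) = 0xE46D
s_2 = Round(s_1, k_1) = 0x6D53
s_3 = Round(s_2, k_2) = 0x539E
s_4 = Round(s_3, k_3) = 0x9E27
s_5 = Round(s_4, k_4) = 0x275C
s_6 = Round(s_5, k_5) = 0x5CE1
s_7 = Round(s_6, k_6) = 0xE1DD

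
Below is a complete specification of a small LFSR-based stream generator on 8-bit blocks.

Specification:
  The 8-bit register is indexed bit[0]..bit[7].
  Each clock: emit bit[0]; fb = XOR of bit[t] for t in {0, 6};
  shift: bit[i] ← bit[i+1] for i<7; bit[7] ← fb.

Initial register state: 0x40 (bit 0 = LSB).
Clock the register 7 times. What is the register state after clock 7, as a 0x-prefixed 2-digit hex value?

reg_0 = 0x40
clock 1: out=0, reg = 0xA0
clock 2: out=0, reg = 0x50
clock 3: out=0, reg = 0xA8
clock 4: out=0, reg = 0x54
clock 5: out=0, reg = 0xAA
clock 6: out=0, reg = 0x55
clock 7: out=1, reg = 0x2A

0x2A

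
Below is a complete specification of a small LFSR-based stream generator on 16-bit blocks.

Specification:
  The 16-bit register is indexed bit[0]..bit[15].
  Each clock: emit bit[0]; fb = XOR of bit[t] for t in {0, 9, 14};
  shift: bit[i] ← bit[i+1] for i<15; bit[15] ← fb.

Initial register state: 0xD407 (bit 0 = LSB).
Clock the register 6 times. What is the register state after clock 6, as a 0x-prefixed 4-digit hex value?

0xDB50

reg_0 = 0xD407
clock 1: out=1, reg = 0x6A03
clock 2: out=1, reg = 0xB501
clock 3: out=1, reg = 0xDA80
clock 4: out=0, reg = 0x6D40
clock 5: out=0, reg = 0xB6A0
clock 6: out=0, reg = 0xDB50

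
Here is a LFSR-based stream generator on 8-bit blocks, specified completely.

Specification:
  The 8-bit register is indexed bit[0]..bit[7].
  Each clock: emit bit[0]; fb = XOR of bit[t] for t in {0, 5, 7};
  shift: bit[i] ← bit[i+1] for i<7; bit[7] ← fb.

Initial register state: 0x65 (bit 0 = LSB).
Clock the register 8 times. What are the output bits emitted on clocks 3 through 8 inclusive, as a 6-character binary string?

reg_0 = 0x65
clock 1: out=1, reg = 0x32
clock 2: out=0, reg = 0x99
clock 3: out=1, reg = 0x4C
clock 4: out=0, reg = 0x26
clock 5: out=0, reg = 0x93
clock 6: out=1, reg = 0x49
clock 7: out=1, reg = 0xA4
clock 8: out=0, reg = 0x52

100110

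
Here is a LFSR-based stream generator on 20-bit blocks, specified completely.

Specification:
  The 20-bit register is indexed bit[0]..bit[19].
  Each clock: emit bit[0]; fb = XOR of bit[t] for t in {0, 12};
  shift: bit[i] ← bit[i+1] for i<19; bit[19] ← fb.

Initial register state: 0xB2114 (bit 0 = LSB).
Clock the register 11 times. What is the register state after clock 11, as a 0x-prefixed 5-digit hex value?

0xF4D64

reg_0 = 0xB2114
clock 1: out=0, reg = 0x5908A
clock 2: out=0, reg = 0xAC845
clock 3: out=1, reg = 0xD6422
clock 4: out=0, reg = 0x6B211
clock 5: out=1, reg = 0x35908
clock 6: out=0, reg = 0x9AC84
clock 7: out=0, reg = 0x4D642
clock 8: out=0, reg = 0xA6B21
clock 9: out=1, reg = 0xD3590
clock 10: out=0, reg = 0xE9AC8
clock 11: out=0, reg = 0xF4D64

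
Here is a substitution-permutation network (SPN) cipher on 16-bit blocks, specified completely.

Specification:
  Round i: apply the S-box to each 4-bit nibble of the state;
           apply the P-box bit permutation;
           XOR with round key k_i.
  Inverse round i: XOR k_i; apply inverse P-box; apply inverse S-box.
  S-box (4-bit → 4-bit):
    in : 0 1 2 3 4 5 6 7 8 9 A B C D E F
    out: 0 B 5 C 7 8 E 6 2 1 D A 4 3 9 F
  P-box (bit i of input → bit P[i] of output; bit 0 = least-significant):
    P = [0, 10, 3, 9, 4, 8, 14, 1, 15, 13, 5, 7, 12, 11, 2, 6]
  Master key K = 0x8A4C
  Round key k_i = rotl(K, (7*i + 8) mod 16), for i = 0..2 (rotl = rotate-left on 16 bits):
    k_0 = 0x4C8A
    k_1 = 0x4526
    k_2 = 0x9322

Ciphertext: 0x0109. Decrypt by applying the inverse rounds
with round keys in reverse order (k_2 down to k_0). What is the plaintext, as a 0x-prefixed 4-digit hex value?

s_0 = ciphertext = 0x0109
s_1 = InvRound(s_0, k_2) = 0x925A
s_2 = InvRound(s_1, k_1) = 0xA246
s_3 = InvRound(s_2, k_0) = 0x61C6

0x61C6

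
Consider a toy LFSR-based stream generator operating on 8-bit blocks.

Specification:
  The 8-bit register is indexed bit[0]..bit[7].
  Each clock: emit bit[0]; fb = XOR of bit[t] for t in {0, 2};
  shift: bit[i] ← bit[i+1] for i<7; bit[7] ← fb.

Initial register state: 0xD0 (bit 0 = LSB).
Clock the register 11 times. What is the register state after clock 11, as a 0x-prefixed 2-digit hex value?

0xBC

reg_0 = 0xD0
clock 1: out=0, reg = 0x68
clock 2: out=0, reg = 0x34
clock 3: out=0, reg = 0x9A
clock 4: out=0, reg = 0x4D
clock 5: out=1, reg = 0x26
clock 6: out=0, reg = 0x93
clock 7: out=1, reg = 0xC9
clock 8: out=1, reg = 0xE4
clock 9: out=0, reg = 0xF2
clock 10: out=0, reg = 0x79
clock 11: out=1, reg = 0xBC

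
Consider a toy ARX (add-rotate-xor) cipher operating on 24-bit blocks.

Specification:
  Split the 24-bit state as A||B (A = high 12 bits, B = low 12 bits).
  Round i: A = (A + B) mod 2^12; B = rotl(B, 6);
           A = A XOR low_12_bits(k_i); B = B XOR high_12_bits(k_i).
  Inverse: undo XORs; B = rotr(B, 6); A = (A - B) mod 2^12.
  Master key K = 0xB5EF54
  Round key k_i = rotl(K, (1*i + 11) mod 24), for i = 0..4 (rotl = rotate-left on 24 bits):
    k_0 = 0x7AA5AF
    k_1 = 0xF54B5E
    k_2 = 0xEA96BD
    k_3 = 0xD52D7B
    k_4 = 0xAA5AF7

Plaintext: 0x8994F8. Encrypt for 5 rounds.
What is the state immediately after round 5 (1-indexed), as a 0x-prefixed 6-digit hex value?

0x3F5C3D

s_0 = plaintext = 0x8994F8
s_1 = Round(s_0, k_0) = 0x83E9B9
s_2 = Round(s_1, k_1) = 0xAA9132
s_3 = Round(s_2, k_2) = 0xD6622D
s_4 = Round(s_3, k_3) = 0x2E861A
s_5 = Round(s_4, k_4) = 0x3F5C3D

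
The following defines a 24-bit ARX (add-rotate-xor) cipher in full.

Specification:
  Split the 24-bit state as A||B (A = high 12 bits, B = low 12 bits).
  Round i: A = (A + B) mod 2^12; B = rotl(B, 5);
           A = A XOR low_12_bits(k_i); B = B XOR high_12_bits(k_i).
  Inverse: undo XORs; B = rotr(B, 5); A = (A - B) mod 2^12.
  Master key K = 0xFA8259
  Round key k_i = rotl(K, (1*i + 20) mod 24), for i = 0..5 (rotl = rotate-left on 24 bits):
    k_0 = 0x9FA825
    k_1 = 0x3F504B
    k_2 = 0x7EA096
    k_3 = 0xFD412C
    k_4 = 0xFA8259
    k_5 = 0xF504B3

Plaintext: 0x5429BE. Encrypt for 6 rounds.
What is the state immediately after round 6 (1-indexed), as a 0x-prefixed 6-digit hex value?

0xE38F85

s_0 = plaintext = 0x5429BE
s_1 = Round(s_0, k_0) = 0x725E29
s_2 = Round(s_1, k_1) = 0x5056C9
s_3 = Round(s_2, k_2) = 0xB58EC7
s_4 = Round(s_3, k_3) = 0xB33729
s_5 = Round(s_4, k_4) = 0x005A86
s_6 = Round(s_5, k_5) = 0xE38F85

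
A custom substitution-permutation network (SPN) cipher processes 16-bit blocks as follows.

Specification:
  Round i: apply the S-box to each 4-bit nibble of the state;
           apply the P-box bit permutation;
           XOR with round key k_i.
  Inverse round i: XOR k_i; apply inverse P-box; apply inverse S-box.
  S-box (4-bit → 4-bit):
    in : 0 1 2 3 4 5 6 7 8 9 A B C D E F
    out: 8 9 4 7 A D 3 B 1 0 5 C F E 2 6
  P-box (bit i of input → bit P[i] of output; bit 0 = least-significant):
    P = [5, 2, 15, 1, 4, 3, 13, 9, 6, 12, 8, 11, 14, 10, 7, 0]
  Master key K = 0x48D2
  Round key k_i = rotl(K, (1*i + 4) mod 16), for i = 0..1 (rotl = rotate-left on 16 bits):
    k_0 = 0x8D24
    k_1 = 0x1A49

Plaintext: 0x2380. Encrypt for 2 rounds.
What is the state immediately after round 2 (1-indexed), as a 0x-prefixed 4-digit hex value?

0x2325

s_0 = plaintext = 0x2380
s_1 = Round(s_0, k_0) = 0x9CF6
s_2 = Round(s_1, k_1) = 0x2325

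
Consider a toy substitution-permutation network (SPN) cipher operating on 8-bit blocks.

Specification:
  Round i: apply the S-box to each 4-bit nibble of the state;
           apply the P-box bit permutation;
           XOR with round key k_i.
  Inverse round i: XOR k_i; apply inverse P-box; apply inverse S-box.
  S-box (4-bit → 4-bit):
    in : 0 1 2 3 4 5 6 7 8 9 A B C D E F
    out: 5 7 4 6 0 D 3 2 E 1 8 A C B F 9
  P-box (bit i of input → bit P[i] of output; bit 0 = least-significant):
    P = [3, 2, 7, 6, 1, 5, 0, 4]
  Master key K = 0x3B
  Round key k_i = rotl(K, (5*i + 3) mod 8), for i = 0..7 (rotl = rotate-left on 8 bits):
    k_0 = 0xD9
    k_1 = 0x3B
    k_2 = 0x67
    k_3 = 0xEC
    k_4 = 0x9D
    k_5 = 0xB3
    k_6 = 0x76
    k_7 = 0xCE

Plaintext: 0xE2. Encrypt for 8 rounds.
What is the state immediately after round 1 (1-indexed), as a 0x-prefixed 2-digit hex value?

s_0 = plaintext = 0xE2
s_1 = Round(s_0, k_0) = 0x6A
s_2 = Round(s_1, k_1) = 0x59
s_3 = Round(s_2, k_2) = 0x7C
s_4 = Round(s_3, k_3) = 0x0C
s_5 = Round(s_4, k_4) = 0x5E
s_6 = Round(s_5, k_5) = 0x6C
s_7 = Round(s_6, k_6) = 0x94
s_8 = Round(s_7, k_7) = 0xCC

0x6A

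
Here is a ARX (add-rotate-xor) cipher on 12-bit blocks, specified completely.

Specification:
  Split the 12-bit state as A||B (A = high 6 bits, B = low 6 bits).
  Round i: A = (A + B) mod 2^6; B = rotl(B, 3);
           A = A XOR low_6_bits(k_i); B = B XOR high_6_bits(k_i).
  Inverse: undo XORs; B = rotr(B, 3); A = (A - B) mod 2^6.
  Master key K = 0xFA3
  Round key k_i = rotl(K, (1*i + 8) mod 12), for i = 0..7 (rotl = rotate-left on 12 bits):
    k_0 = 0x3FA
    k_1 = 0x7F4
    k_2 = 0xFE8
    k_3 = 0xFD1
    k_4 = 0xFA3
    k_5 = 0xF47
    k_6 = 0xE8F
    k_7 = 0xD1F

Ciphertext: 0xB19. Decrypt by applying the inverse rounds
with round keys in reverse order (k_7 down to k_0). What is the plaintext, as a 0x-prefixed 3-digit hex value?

s_0 = ciphertext = 0xB19
s_1 = InvRound(s_0, k_7) = 0x1AD
s_2 = InvRound(s_1, k_6) = 0x3FA
s_3 = InvRound(s_2, k_5) = 0x438
s_4 = InvRound(s_3, k_4) = 0x0F0
s_5 = InvRound(s_4, k_3) = 0x679
s_6 = InvRound(s_5, k_2) = 0x070
s_7 = InvRound(s_6, k_1) = 0xE3D
s_8 = InvRound(s_7, k_0) = 0xB16

0xB16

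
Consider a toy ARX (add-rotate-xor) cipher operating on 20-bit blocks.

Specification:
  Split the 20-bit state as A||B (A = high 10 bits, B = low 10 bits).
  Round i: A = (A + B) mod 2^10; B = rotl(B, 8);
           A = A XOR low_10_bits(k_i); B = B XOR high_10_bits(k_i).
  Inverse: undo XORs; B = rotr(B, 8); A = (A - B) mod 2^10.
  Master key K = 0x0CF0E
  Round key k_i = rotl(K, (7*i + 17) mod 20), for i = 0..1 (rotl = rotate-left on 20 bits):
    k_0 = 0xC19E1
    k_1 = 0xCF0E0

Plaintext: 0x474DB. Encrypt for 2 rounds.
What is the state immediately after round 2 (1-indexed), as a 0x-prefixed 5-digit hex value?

s_0 = plaintext = 0x474DB
s_1 = Round(s_0, k_0) = 0x06430
s_2 = Round(s_1, k_1) = 0x2A730

0x2A730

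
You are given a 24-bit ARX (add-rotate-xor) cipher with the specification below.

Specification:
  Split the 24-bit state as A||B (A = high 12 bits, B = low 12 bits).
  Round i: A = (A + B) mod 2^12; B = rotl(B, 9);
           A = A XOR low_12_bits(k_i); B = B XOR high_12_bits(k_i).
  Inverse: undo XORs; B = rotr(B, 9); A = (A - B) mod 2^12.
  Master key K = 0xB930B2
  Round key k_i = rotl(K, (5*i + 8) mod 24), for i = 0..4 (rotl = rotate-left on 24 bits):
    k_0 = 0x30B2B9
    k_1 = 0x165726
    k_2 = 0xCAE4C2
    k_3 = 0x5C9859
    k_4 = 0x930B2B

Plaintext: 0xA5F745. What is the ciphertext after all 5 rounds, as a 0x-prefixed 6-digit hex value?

0x2AB2F0

s_0 = plaintext = 0xA5F745
s_1 = Round(s_0, k_0) = 0x31D9E3
s_2 = Round(s_1, k_1) = 0xA26659
s_3 = Round(s_2, k_2) = 0x4BDE65
s_4 = Round(s_3, k_3) = 0xB7BE05
s_5 = Round(s_4, k_4) = 0x2AB2F0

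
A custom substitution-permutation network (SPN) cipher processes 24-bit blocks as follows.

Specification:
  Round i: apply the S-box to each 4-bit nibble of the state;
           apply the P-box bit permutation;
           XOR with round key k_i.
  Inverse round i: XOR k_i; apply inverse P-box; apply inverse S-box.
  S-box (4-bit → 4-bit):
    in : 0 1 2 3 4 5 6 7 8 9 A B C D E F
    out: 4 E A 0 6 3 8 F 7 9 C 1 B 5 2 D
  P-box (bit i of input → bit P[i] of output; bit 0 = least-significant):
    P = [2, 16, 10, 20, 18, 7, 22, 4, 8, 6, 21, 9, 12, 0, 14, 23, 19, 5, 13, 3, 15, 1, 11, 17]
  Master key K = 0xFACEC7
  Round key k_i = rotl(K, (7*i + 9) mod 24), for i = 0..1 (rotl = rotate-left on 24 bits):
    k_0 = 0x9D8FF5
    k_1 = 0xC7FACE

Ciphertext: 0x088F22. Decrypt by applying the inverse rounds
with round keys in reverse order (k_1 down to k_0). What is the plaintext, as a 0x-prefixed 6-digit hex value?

0xA771A9

s_0 = ciphertext = 0x088F22
s_1 = InvRound(s_0, k_1) = 0x67F588
s_2 = InvRound(s_1, k_0) = 0xA771A9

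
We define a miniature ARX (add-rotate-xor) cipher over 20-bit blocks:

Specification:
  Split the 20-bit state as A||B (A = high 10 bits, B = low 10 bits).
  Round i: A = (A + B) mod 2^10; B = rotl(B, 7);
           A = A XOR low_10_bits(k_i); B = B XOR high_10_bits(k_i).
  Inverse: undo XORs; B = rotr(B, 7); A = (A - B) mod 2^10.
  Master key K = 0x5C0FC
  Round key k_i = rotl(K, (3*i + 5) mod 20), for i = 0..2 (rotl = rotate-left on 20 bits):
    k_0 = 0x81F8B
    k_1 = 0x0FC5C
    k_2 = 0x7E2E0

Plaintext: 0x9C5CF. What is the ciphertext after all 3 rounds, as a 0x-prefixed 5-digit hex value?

s_0 = plaintext = 0x9C5CF
s_1 = Round(s_0, k_0) = 0xF2DBE
s_2 = Round(s_1, k_1) = 0x75708
s_3 = Round(s_2, k_2) = 0x8F599

0x8F599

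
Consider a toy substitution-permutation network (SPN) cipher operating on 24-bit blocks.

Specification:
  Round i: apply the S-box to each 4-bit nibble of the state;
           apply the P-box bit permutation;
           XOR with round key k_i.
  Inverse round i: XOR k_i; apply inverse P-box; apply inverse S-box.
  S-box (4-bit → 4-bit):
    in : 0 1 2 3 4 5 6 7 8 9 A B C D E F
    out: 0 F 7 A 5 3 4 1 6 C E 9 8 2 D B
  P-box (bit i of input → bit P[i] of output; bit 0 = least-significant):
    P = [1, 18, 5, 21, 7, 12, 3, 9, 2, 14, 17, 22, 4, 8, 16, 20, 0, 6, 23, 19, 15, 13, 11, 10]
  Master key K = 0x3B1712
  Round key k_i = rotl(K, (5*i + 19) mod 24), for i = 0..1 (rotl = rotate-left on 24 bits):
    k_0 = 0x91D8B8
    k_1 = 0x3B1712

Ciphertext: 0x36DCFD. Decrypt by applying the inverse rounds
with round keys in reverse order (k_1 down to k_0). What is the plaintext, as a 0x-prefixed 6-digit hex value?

s_0 = ciphertext = 0x36DCFD
s_1 = InvRound(s_0, k_1) = 0x4F85E2
s_2 = InvRound(s_1, k_0) = 0x9AFA85

0x9AFA85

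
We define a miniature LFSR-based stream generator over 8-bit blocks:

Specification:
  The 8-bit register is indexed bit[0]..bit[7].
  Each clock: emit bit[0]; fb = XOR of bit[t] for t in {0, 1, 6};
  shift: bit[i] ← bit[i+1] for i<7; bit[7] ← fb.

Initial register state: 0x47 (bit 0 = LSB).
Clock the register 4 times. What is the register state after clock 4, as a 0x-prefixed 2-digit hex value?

reg_0 = 0x47
clock 1: out=1, reg = 0xA3
clock 2: out=1, reg = 0x51
clock 3: out=1, reg = 0x28
clock 4: out=0, reg = 0x14

0x14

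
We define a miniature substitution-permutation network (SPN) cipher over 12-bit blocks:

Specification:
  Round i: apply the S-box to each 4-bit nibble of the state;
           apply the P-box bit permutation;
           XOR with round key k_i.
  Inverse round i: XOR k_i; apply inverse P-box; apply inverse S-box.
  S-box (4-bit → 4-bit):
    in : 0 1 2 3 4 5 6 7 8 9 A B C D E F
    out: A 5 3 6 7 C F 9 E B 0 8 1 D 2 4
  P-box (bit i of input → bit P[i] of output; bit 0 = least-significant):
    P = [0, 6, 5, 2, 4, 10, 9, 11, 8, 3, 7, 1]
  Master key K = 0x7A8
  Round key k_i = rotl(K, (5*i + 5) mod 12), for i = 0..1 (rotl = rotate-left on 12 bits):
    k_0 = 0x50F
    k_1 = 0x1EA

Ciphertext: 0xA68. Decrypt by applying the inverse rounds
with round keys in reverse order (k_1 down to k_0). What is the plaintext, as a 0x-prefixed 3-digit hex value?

0xA79

s_0 = ciphertext = 0xA68
s_1 = InvRound(s_0, k_1) = 0xD5A
s_2 = InvRound(s_1, k_0) = 0xA79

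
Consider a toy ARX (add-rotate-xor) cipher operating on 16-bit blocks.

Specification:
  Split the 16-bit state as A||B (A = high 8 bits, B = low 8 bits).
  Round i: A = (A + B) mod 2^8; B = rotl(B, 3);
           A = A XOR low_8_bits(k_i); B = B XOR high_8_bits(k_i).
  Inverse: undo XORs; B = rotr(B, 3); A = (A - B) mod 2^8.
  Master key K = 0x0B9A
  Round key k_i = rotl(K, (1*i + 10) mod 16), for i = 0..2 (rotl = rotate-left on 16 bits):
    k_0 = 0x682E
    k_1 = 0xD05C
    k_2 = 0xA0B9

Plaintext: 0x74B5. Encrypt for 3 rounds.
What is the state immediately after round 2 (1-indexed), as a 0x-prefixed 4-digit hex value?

0x90FE

s_0 = plaintext = 0x74B5
s_1 = Round(s_0, k_0) = 0x07C5
s_2 = Round(s_1, k_1) = 0x90FE
s_3 = Round(s_2, k_2) = 0x3757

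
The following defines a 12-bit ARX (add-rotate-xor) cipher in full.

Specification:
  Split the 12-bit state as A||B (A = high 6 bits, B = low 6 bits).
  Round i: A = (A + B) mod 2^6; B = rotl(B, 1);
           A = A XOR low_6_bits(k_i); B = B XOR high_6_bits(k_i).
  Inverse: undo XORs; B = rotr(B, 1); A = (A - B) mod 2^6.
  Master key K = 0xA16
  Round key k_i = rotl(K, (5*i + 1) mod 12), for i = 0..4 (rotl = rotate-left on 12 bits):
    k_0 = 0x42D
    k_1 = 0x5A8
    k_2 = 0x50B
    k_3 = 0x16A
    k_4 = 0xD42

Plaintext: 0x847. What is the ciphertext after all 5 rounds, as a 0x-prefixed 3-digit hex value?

s_0 = plaintext = 0x847
s_1 = Round(s_0, k_0) = 0x15E
s_2 = Round(s_1, k_1) = 0x2EA
s_3 = Round(s_2, k_2) = 0xF81
s_4 = Round(s_3, k_3) = 0x547
s_5 = Round(s_4, k_4) = 0x7BB

0x7BB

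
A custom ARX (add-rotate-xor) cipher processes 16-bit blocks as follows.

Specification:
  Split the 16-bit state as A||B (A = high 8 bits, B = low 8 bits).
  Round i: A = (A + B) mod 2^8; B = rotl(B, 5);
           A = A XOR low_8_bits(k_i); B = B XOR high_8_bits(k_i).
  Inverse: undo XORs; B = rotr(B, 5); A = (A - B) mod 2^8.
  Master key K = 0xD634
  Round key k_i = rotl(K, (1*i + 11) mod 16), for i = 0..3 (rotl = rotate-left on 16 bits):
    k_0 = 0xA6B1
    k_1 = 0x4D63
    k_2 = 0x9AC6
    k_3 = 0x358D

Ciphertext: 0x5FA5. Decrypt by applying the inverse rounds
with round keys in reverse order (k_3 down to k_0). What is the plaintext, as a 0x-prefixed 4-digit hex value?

s_0 = ciphertext = 0x5FA5
s_1 = InvRound(s_0, k_3) = 0x4E84
s_2 = InvRound(s_1, k_2) = 0x98F0
s_3 = InvRound(s_2, k_1) = 0x0EED
s_4 = InvRound(s_3, k_0) = 0x655A

0x655A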